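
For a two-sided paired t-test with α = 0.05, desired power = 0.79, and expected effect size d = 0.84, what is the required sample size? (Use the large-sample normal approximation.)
n = 11 pairs

Sample size formula (paired t-test, normal approximation):
n = ((z_{α/2} + z_β) / d)²

z_{α/2} = 1.960 (for α = 0.05, two-sided)
z_β = 0.806 (for power = 0.79)
d = 0.84

n = ((1.960 + 0.806) / 0.84)²
n = (3.293)²
n ≈ 10.84
Round up to the next whole number: n = 11 pairs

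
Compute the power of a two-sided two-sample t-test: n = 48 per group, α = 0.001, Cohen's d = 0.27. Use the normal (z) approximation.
Power ≈ 0.02

Power calculation (two-sample t-test, normal approximation):
z_β = d · √(n/2) - z_{α/2}
z_β = 0.27 · √(48/2) - 3.291
z_β = 0.27 · 4.899 - 3.291
z_β = -1.968

Power = Φ(z_β) = Φ(-1.968) ≈ 0.025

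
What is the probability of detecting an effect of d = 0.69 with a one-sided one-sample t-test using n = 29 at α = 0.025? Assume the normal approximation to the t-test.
Power ≈ 0.96

Power calculation (one-sample t-test, normal approximation):
z_β = d · √n - z_α
z_β = 0.69 · √29 - 1.960
z_β = 0.69 · 5.385 - 1.960
z_β = 1.756

Power = Φ(z_β) = Φ(1.756) ≈ 0.960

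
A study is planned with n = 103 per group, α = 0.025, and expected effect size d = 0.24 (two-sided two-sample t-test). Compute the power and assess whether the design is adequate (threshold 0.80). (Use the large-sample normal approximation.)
Power ≈ 0.30; the study is underpowered (power < 0.80)

Power calculation (two-sample t-test, normal approximation):
z_β = d · √(n/2) - z_{α/2}
z_β = 0.24 · √(103/2) - 2.241
z_β = 0.24 · 7.176 - 2.241
z_β = -0.519

Power = Φ(z_β) = Φ(-0.519) ≈ 0.302

Effect size d = 0.24 is small by Cohen's convention (0.2/0.5/0.8).

Threshold: power ≥ 0.80 is conventionally adequate.
Power ≈ 0.30 → the study is underpowered (power < 0.80).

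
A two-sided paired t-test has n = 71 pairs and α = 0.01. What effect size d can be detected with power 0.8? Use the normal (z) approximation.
d ≈ 0.41

Minimum detectable effect (paired t-test, normal approximation):
d = (z_{α/2} + z_β) / √n
d = (2.576 + 0.842) / √71
d = 3.417 / 8.426
d ≈ 0.41

By Cohen's convention (0.2 small / 0.5 medium / 0.8 large): small effect.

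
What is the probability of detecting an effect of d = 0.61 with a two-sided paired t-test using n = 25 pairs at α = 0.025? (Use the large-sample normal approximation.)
Power ≈ 0.79

Power calculation (paired t-test, normal approximation):
z_β = d · √n - z_{α/2}
z_β = 0.61 · √25 - 2.241
z_β = 0.61 · 5.000 - 2.241
z_β = 0.809

Power = Φ(z_β) = Φ(0.809) ≈ 0.791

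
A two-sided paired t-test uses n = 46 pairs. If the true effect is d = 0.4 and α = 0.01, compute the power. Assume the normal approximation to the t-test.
Power ≈ 0.55

Power calculation (paired t-test, normal approximation):
z_β = d · √n - z_{α/2}
z_β = 0.4 · √46 - 2.576
z_β = 0.4 · 6.782 - 2.576
z_β = 0.137

Power = Φ(z_β) = Φ(0.137) ≈ 0.555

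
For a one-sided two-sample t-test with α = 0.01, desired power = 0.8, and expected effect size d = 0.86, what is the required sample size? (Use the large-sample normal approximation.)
n = 28 per group

Sample size formula (two-sample t-test, normal approximation):
n = 2 · ((z_α + z_β) / d)²

z_α = 2.326 (for α = 0.01, one-sided)
z_β = 0.842 (for power = 0.8)
d = 0.86

n = 2 · ((2.326 + 0.842) / 0.86)²
n = 2 · (3.684)²
n ≈ 27.14
Round up to the next whole number: n = 28 per group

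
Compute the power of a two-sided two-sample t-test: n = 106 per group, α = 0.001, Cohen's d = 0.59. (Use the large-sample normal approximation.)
Power ≈ 0.84

Power calculation (two-sample t-test, normal approximation):
z_β = d · √(n/2) - z_{α/2}
z_β = 0.59 · √(106/2) - 3.291
z_β = 0.59 · 7.280 - 3.291
z_β = 1.005

Power = Φ(z_β) = Φ(1.005) ≈ 0.842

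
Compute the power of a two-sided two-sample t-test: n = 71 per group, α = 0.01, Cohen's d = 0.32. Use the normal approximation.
Power ≈ 0.25

Power calculation (two-sample t-test, normal approximation):
z_β = d · √(n/2) - z_{α/2}
z_β = 0.32 · √(71/2) - 2.576
z_β = 0.32 · 5.958 - 2.576
z_β = -0.669

Power = Φ(z_β) = Φ(-0.669) ≈ 0.252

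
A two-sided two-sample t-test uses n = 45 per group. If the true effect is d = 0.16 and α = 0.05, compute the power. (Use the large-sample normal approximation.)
Power ≈ 0.11

Power calculation (two-sample t-test, normal approximation):
z_β = d · √(n/2) - z_{α/2}
z_β = 0.16 · √(45/2) - 1.960
z_β = 0.16 · 4.743 - 1.960
z_β = -1.201

Power = Φ(z_β) = Φ(-1.201) ≈ 0.115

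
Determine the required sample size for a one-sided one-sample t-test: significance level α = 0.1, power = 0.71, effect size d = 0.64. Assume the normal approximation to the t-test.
n = 9

Sample size formula (one-sample t-test, normal approximation):
n = ((z_α + z_β) / d)²

z_α = 1.282 (for α = 0.1, one-sided)
z_β = 0.553 (for power = 0.71)
d = 0.64

n = ((1.282 + 0.553) / 0.64)²
n = (2.867)²
n ≈ 8.22
Round up to the next whole number: n = 9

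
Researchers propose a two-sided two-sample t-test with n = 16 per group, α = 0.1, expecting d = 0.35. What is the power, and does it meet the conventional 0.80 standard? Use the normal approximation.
Power ≈ 0.26; the study is underpowered (power < 0.80)

Power calculation (two-sample t-test, normal approximation):
z_β = d · √(n/2) - z_{α/2}
z_β = 0.35 · √(16/2) - 1.645
z_β = 0.35 · 2.828 - 1.645
z_β = -0.655

Power = Φ(z_β) = Φ(-0.655) ≈ 0.256

Effect size d = 0.35 is small by Cohen's convention (0.2/0.5/0.8).

Threshold: power ≥ 0.80 is conventionally adequate.
Power ≈ 0.26 → the study is underpowered (power < 0.80).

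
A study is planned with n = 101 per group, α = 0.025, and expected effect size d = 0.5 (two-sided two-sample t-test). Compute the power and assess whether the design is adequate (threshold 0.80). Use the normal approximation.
Power ≈ 0.91; the study is adequately powered (power ≥ 0.80)

Power calculation (two-sample t-test, normal approximation):
z_β = d · √(n/2) - z_{α/2}
z_β = 0.5 · √(101/2) - 2.241
z_β = 0.5 · 7.106 - 2.241
z_β = 1.312

Power = Φ(z_β) = Φ(1.312) ≈ 0.905

Effect size d = 0.5 is medium by Cohen's convention (0.2/0.5/0.8).

Threshold: power ≥ 0.80 is conventionally adequate.
Power ≈ 0.91 → the study is adequately powered (power ≥ 0.80).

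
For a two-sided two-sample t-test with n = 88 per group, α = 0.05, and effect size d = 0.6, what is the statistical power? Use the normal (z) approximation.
Power ≈ 0.98

Power calculation (two-sample t-test, normal approximation):
z_β = d · √(n/2) - z_{α/2}
z_β = 0.6 · √(88/2) - 1.960
z_β = 0.6 · 6.633 - 1.960
z_β = 2.020

Power = Φ(z_β) = Φ(2.020) ≈ 0.978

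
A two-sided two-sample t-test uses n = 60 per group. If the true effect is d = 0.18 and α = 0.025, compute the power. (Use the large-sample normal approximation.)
Power ≈ 0.10

Power calculation (two-sample t-test, normal approximation):
z_β = d · √(n/2) - z_{α/2}
z_β = 0.18 · √(60/2) - 2.241
z_β = 0.18 · 5.477 - 2.241
z_β = -1.256

Power = Φ(z_β) = Φ(-1.256) ≈ 0.105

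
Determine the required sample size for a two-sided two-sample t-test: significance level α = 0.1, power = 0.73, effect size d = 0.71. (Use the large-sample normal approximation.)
n = 21 per group

Sample size formula (two-sample t-test, normal approximation):
n = 2 · ((z_{α/2} + z_β) / d)²

z_{α/2} = 1.645 (for α = 0.1, two-sided)
z_β = 0.613 (for power = 0.73)
d = 0.71

n = 2 · ((1.645 + 0.613) / 0.71)²
n = 2 · (3.180)²
n ≈ 20.22
Round up to the next whole number: n = 21 per group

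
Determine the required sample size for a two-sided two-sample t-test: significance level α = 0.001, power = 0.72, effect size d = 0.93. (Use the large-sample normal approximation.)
n = 35 per group

Sample size formula (two-sample t-test, normal approximation):
n = 2 · ((z_{α/2} + z_β) / d)²

z_{α/2} = 3.291 (for α = 0.001, two-sided)
z_β = 0.583 (for power = 0.72)
d = 0.93

n = 2 · ((3.291 + 0.583) / 0.93)²
n = 2 · (4.166)²
n ≈ 34.71
Round up to the next whole number: n = 35 per group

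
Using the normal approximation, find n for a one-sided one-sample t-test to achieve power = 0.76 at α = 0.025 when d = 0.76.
n = 13

Sample size formula (one-sample t-test, normal approximation):
n = ((z_α + z_β) / d)²

z_α = 1.960 (for α = 0.025, one-sided)
z_β = 0.706 (for power = 0.76)
d = 0.76

n = ((1.960 + 0.706) / 0.76)²
n = (3.508)²
n ≈ 12.31
Round up to the next whole number: n = 13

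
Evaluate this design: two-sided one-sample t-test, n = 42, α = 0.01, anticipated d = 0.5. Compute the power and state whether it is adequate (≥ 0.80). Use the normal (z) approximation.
Power ≈ 0.75; the study is underpowered (power < 0.80)

Power calculation (one-sample t-test, normal approximation):
z_β = d · √n - z_{α/2}
z_β = 0.5 · √42 - 2.576
z_β = 0.5 · 6.481 - 2.576
z_β = 0.665

Power = Φ(z_β) = Φ(0.665) ≈ 0.747

Effect size d = 0.5 is medium by Cohen's convention (0.2/0.5/0.8).

Threshold: power ≥ 0.80 is conventionally adequate.
Power ≈ 0.75 → the study is underpowered (power < 0.80).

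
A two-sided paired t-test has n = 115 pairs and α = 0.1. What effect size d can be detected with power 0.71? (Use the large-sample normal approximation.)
d ≈ 0.20

Minimum detectable effect (paired t-test, normal approximation):
d = (z_{α/2} + z_β) / √n
d = (1.645 + 0.553) / √115
d = 2.198 / 10.724
d ≈ 0.20

By Cohen's convention (0.2 small / 0.5 medium / 0.8 large): small effect.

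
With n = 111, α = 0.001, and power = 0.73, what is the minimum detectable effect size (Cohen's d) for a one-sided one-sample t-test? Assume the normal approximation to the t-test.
d ≈ 0.35

Minimum detectable effect (one-sample t-test, normal approximation):
d = (z_α + z_β) / √n
d = (3.090 + 0.613) / √111
d = 3.703 / 10.536
d ≈ 0.35

By Cohen's convention (0.2 small / 0.5 medium / 0.8 large): small effect.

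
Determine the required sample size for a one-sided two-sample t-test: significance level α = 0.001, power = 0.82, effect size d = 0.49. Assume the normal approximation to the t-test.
n = 134 per group

Sample size formula (two-sample t-test, normal approximation):
n = 2 · ((z_α + z_β) / d)²

z_α = 3.090 (for α = 0.001, one-sided)
z_β = 0.915 (for power = 0.82)
d = 0.49

n = 2 · ((3.090 + 0.915) / 0.49)²
n = 2 · (8.173)²
n ≈ 133.60
Round up to the next whole number: n = 134 per group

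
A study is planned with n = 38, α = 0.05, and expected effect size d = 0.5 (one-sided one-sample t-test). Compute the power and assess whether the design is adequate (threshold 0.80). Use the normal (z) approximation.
Power ≈ 0.92; the study is adequately powered (power ≥ 0.80)

Power calculation (one-sample t-test, normal approximation):
z_β = d · √n - z_α
z_β = 0.5 · √38 - 1.645
z_β = 0.5 · 6.164 - 1.645
z_β = 1.437

Power = Φ(z_β) = Φ(1.437) ≈ 0.925

Effect size d = 0.5 is medium by Cohen's convention (0.2/0.5/0.8).

Threshold: power ≥ 0.80 is conventionally adequate.
Power ≈ 0.92 → the study is adequately powered (power ≥ 0.80).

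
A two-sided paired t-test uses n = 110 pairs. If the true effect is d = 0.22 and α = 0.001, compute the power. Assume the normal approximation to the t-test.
Power ≈ 0.16

Power calculation (paired t-test, normal approximation):
z_β = d · √n - z_{α/2}
z_β = 0.22 · √110 - 3.291
z_β = 0.22 · 10.488 - 3.291
z_β = -0.983

Power = Φ(z_β) = Φ(-0.983) ≈ 0.163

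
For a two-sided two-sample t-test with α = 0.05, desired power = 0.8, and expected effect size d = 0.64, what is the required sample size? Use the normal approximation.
n = 39 per group

Sample size formula (two-sample t-test, normal approximation):
n = 2 · ((z_{α/2} + z_β) / d)²

z_{α/2} = 1.960 (for α = 0.05, two-sided)
z_β = 0.842 (for power = 0.8)
d = 0.64

n = 2 · ((1.960 + 0.842) / 0.64)²
n = 2 · (4.378)²
n ≈ 38.33
Round up to the next whole number: n = 39 per group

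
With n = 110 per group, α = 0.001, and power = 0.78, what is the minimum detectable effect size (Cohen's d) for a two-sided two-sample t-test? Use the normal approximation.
d ≈ 0.55

Minimum detectable effect (two-sample t-test, normal approximation):
d = (z_{α/2} + z_β) / √(n/2)
d = (3.291 + 0.772) / √(110/2)
d = 4.063 / 7.416
d ≈ 0.55

By Cohen's convention (0.2 small / 0.5 medium / 0.8 large): medium effect.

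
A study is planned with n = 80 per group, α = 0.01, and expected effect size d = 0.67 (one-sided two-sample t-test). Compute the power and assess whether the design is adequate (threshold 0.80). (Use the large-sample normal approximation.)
Power ≈ 0.97; the study is adequately powered (power ≥ 0.80)

Power calculation (two-sample t-test, normal approximation):
z_β = d · √(n/2) - z_α
z_β = 0.67 · √(80/2) - 2.326
z_β = 0.67 · 6.325 - 2.326
z_β = 1.911

Power = Φ(z_β) = Φ(1.911) ≈ 0.972

Effect size d = 0.67 is medium by Cohen's convention (0.2/0.5/0.8).

Threshold: power ≥ 0.80 is conventionally adequate.
Power ≈ 0.97 → the study is adequately powered (power ≥ 0.80).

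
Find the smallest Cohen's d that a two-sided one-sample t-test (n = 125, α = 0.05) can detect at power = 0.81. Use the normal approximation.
d ≈ 0.25

Minimum detectable effect (one-sample t-test, normal approximation):
d = (z_{α/2} + z_β) / √n
d = (1.960 + 0.878) / √125
d = 2.838 / 11.180
d ≈ 0.25

By Cohen's convention (0.2 small / 0.5 medium / 0.8 large): small effect.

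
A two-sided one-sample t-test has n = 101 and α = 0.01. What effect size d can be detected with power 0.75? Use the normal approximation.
d ≈ 0.32

Minimum detectable effect (one-sample t-test, normal approximation):
d = (z_{α/2} + z_β) / √n
d = (2.576 + 0.674) / √101
d = 3.250 / 10.050
d ≈ 0.32

By Cohen's convention (0.2 small / 0.5 medium / 0.8 large): small effect.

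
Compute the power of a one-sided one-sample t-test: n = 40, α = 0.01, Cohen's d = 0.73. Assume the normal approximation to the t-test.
Power ≈ 0.99

Power calculation (one-sample t-test, normal approximation):
z_β = d · √n - z_α
z_β = 0.73 · √40 - 2.326
z_β = 0.73 · 6.325 - 2.326
z_β = 2.291

Power = Φ(z_β) = Φ(2.291) ≈ 0.989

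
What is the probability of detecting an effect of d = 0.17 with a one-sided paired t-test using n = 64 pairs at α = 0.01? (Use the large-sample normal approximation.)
Power ≈ 0.17

Power calculation (paired t-test, normal approximation):
z_β = d · √n - z_α
z_β = 0.17 · √64 - 2.326
z_β = 0.17 · 8.000 - 2.326
z_β = -0.966

Power = Φ(z_β) = Φ(-0.966) ≈ 0.167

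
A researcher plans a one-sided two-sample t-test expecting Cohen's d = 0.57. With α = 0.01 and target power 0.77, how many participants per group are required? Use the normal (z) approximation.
n = 58 per group

Sample size formula (two-sample t-test, normal approximation):
n = 2 · ((z_α + z_β) / d)²

z_α = 2.326 (for α = 0.01, one-sided)
z_β = 0.739 (for power = 0.77)
d = 0.57

n = 2 · ((2.326 + 0.739) / 0.57)²
n = 2 · (5.377)²
n ≈ 57.82
Round up to the next whole number: n = 58 per group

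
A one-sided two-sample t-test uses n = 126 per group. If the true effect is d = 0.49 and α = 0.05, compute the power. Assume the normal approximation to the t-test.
Power ≈ 0.99

Power calculation (two-sample t-test, normal approximation):
z_β = d · √(n/2) - z_α
z_β = 0.49 · √(126/2) - 1.645
z_β = 0.49 · 7.937 - 1.645
z_β = 2.244

Power = Φ(z_β) = Φ(2.244) ≈ 0.988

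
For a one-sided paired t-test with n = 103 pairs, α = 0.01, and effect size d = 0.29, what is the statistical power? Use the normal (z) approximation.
Power ≈ 0.73

Power calculation (paired t-test, normal approximation):
z_β = d · √n - z_α
z_β = 0.29 · √103 - 2.326
z_β = 0.29 · 10.149 - 2.326
z_β = 0.617

Power = Φ(z_β) = Φ(0.617) ≈ 0.731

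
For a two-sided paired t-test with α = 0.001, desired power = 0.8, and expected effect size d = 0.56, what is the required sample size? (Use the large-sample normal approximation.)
n = 55 pairs

Sample size formula (paired t-test, normal approximation):
n = ((z_{α/2} + z_β) / d)²

z_{α/2} = 3.291 (for α = 0.001, two-sided)
z_β = 0.842 (for power = 0.8)
d = 0.56

n = ((3.291 + 0.842) / 0.56)²
n = (7.380)²
n ≈ 54.46
Round up to the next whole number: n = 55 pairs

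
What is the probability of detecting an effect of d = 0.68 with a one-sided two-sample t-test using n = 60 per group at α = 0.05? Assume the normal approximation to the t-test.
Power ≈ 0.98

Power calculation (two-sample t-test, normal approximation):
z_β = d · √(n/2) - z_α
z_β = 0.68 · √(60/2) - 1.645
z_β = 0.68 · 5.477 - 1.645
z_β = 2.080

Power = Φ(z_β) = Φ(2.080) ≈ 0.981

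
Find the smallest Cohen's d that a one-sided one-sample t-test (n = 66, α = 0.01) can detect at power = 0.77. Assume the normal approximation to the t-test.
d ≈ 0.38

Minimum detectable effect (one-sample t-test, normal approximation):
d = (z_α + z_β) / √n
d = (2.326 + 0.739) / √66
d = 3.065 / 8.124
d ≈ 0.38

By Cohen's convention (0.2 small / 0.5 medium / 0.8 large): small effect.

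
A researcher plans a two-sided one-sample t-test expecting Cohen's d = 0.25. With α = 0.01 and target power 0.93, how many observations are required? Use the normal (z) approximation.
n = 263

Sample size formula (one-sample t-test, normal approximation):
n = ((z_{α/2} + z_β) / d)²

z_{α/2} = 2.576 (for α = 0.01, two-sided)
z_β = 1.476 (for power = 0.93)
d = 0.25

n = ((2.576 + 1.476) / 0.25)²
n = (16.208)²
n ≈ 262.70
Round up to the next whole number: n = 263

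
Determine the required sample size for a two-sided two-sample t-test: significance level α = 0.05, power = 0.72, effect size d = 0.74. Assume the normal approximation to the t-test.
n = 24 per group

Sample size formula (two-sample t-test, normal approximation):
n = 2 · ((z_{α/2} + z_β) / d)²

z_{α/2} = 1.960 (for α = 0.05, two-sided)
z_β = 0.583 (for power = 0.72)
d = 0.74

n = 2 · ((1.960 + 0.583) / 0.74)²
n = 2 · (3.436)²
n ≈ 23.61
Round up to the next whole number: n = 24 per group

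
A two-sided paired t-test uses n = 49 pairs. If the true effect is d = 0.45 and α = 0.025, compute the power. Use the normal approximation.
Power ≈ 0.82

Power calculation (paired t-test, normal approximation):
z_β = d · √n - z_{α/2}
z_β = 0.45 · √49 - 2.241
z_β = 0.45 · 7.000 - 2.241
z_β = 0.909

Power = Φ(z_β) = Φ(0.909) ≈ 0.818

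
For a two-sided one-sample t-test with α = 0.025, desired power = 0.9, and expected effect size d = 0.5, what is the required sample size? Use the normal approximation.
n = 50

Sample size formula (one-sample t-test, normal approximation):
n = ((z_{α/2} + z_β) / d)²

z_{α/2} = 2.241 (for α = 0.025, two-sided)
z_β = 1.282 (for power = 0.9)
d = 0.5

n = ((2.241 + 1.282) / 0.5)²
n = (7.046)²
n ≈ 49.65
Round up to the next whole number: n = 50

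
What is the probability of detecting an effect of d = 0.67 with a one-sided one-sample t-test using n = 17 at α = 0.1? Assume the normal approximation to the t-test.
Power ≈ 0.93

Power calculation (one-sample t-test, normal approximation):
z_β = d · √n - z_α
z_β = 0.67 · √17 - 1.282
z_β = 0.67 · 4.123 - 1.282
z_β = 1.481

Power = Φ(z_β) = Φ(1.481) ≈ 0.931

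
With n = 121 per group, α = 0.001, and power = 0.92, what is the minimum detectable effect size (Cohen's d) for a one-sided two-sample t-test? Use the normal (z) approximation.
d ≈ 0.58

Minimum detectable effect (two-sample t-test, normal approximation):
d = (z_α + z_β) / √(n/2)
d = (3.090 + 1.405) / √(121/2)
d = 4.495 / 7.778
d ≈ 0.58

By Cohen's convention (0.2 small / 0.5 medium / 0.8 large): medium effect.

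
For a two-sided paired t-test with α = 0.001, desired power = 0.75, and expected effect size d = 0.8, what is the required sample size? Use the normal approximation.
n = 25 pairs

Sample size formula (paired t-test, normal approximation):
n = ((z_{α/2} + z_β) / d)²

z_{α/2} = 3.291 (for α = 0.001, two-sided)
z_β = 0.674 (for power = 0.75)
d = 0.8

n = ((3.291 + 0.674) / 0.8)²
n = (4.956)²
n ≈ 24.56
Round up to the next whole number: n = 25 pairs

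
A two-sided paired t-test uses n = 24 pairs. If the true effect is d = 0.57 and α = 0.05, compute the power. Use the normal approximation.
Power ≈ 0.80

Power calculation (paired t-test, normal approximation):
z_β = d · √n - z_{α/2}
z_β = 0.57 · √24 - 1.960
z_β = 0.57 · 4.899 - 1.960
z_β = 0.832

Power = Φ(z_β) = Φ(0.832) ≈ 0.797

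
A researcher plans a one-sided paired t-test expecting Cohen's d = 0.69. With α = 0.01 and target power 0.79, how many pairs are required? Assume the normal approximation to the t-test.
n = 21 pairs

Sample size formula (paired t-test, normal approximation):
n = ((z_α + z_β) / d)²

z_α = 2.326 (for α = 0.01, one-sided)
z_β = 0.806 (for power = 0.79)
d = 0.69

n = ((2.326 + 0.806) / 0.69)²
n = (4.539)²
n ≈ 20.60
Round up to the next whole number: n = 21 pairs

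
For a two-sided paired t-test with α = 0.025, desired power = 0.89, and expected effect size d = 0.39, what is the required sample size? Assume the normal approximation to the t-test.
n = 80 pairs

Sample size formula (paired t-test, normal approximation):
n = ((z_{α/2} + z_β) / d)²

z_{α/2} = 2.241 (for α = 0.025, two-sided)
z_β = 1.227 (for power = 0.89)
d = 0.39

n = ((2.241 + 1.227) / 0.39)²
n = (8.892)²
n ≈ 79.07
Round up to the next whole number: n = 80 pairs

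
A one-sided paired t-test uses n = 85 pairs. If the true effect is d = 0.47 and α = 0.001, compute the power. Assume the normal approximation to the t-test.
Power ≈ 0.89

Power calculation (paired t-test, normal approximation):
z_β = d · √n - z_α
z_β = 0.47 · √85 - 3.090
z_β = 0.47 · 9.220 - 3.090
z_β = 1.243

Power = Φ(z_β) = Φ(1.243) ≈ 0.893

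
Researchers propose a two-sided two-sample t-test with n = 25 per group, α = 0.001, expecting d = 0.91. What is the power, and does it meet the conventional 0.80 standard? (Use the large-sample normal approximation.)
Power ≈ 0.47; the study is underpowered (power < 0.80)

Power calculation (two-sample t-test, normal approximation):
z_β = d · √(n/2) - z_{α/2}
z_β = 0.91 · √(25/2) - 3.291
z_β = 0.91 · 3.536 - 3.291
z_β = -0.073

Power = Φ(z_β) = Φ(-0.073) ≈ 0.471

Effect size d = 0.91 is large by Cohen's convention (0.2/0.5/0.8).

Threshold: power ≥ 0.80 is conventionally adequate.
Power ≈ 0.47 → the study is underpowered (power < 0.80).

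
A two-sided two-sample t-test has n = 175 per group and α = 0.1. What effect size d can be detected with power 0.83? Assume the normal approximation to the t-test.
d ≈ 0.28

Minimum detectable effect (two-sample t-test, normal approximation):
d = (z_{α/2} + z_β) / √(n/2)
d = (1.645 + 0.954) / √(175/2)
d = 2.599 / 9.354
d ≈ 0.28

By Cohen's convention (0.2 small / 0.5 medium / 0.8 large): small effect.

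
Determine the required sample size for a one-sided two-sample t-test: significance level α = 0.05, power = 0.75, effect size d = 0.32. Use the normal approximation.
n = 106 per group

Sample size formula (two-sample t-test, normal approximation):
n = 2 · ((z_α + z_β) / d)²

z_α = 1.645 (for α = 0.05, one-sided)
z_β = 0.674 (for power = 0.75)
d = 0.32

n = 2 · ((1.645 + 0.674) / 0.32)²
n = 2 · (7.247)²
n ≈ 105.04
Round up to the next whole number: n = 106 per group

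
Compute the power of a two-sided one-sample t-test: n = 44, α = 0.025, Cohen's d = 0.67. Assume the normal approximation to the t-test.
Power ≈ 0.99

Power calculation (one-sample t-test, normal approximation):
z_β = d · √n - z_{α/2}
z_β = 0.67 · √44 - 2.241
z_β = 0.67 · 6.633 - 2.241
z_β = 2.203

Power = Φ(z_β) = Φ(2.203) ≈ 0.986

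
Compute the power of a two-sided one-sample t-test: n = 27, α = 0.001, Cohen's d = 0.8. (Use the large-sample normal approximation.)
Power ≈ 0.81

Power calculation (one-sample t-test, normal approximation):
z_β = d · √n - z_{α/2}
z_β = 0.8 · √27 - 3.291
z_β = 0.8 · 5.196 - 3.291
z_β = 0.866

Power = Φ(z_β) = Φ(0.866) ≈ 0.807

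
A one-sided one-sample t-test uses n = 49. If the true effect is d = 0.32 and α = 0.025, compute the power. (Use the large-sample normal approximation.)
Power ≈ 0.61

Power calculation (one-sample t-test, normal approximation):
z_β = d · √n - z_α
z_β = 0.32 · √49 - 1.960
z_β = 0.32 · 7.000 - 1.960
z_β = 0.280

Power = Φ(z_β) = Φ(0.280) ≈ 0.610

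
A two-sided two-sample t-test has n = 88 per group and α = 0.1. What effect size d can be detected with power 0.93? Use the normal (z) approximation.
d ≈ 0.47

Minimum detectable effect (two-sample t-test, normal approximation):
d = (z_{α/2} + z_β) / √(n/2)
d = (1.645 + 1.476) / √(88/2)
d = 3.121 / 6.633
d ≈ 0.47

By Cohen's convention (0.2 small / 0.5 medium / 0.8 large): small effect.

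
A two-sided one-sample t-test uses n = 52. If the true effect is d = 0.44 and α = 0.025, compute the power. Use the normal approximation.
Power ≈ 0.82

Power calculation (one-sample t-test, normal approximation):
z_β = d · √n - z_{α/2}
z_β = 0.44 · √52 - 2.241
z_β = 0.44 · 7.211 - 2.241
z_β = 0.931

Power = Φ(z_β) = Φ(0.931) ≈ 0.824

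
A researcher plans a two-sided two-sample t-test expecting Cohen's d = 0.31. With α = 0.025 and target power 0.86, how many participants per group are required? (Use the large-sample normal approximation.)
n = 230 per group

Sample size formula (two-sample t-test, normal approximation):
n = 2 · ((z_{α/2} + z_β) / d)²

z_{α/2} = 2.241 (for α = 0.025, two-sided)
z_β = 1.080 (for power = 0.86)
d = 0.31

n = 2 · ((2.241 + 1.080) / 0.31)²
n = 2 · (10.713)²
n ≈ 229.54
Round up to the next whole number: n = 230 per group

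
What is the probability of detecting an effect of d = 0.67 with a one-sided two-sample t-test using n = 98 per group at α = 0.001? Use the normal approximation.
Power ≈ 0.95

Power calculation (two-sample t-test, normal approximation):
z_β = d · √(n/2) - z_α
z_β = 0.67 · √(98/2) - 3.090
z_β = 0.67 · 7.000 - 3.090
z_β = 1.600

Power = Φ(z_β) = Φ(1.600) ≈ 0.945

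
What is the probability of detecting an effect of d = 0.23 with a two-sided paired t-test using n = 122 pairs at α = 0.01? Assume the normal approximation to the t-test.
Power ≈ 0.49

Power calculation (paired t-test, normal approximation):
z_β = d · √n - z_{α/2}
z_β = 0.23 · √122 - 2.576
z_β = 0.23 · 11.045 - 2.576
z_β = -0.035

Power = Φ(z_β) = Φ(-0.035) ≈ 0.486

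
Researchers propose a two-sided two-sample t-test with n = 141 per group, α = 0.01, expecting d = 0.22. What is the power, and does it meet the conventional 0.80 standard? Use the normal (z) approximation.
Power ≈ 0.23; the study is underpowered (power < 0.80)

Power calculation (two-sample t-test, normal approximation):
z_β = d · √(n/2) - z_{α/2}
z_β = 0.22 · √(141/2) - 2.576
z_β = 0.22 · 8.396 - 2.576
z_β = -0.729

Power = Φ(z_β) = Φ(-0.729) ≈ 0.233

Effect size d = 0.22 is small by Cohen's convention (0.2/0.5/0.8).

Threshold: power ≥ 0.80 is conventionally adequate.
Power ≈ 0.23 → the study is underpowered (power < 0.80).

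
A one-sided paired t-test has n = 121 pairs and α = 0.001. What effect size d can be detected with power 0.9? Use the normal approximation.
d ≈ 0.40

Minimum detectable effect (paired t-test, normal approximation):
d = (z_α + z_β) / √n
d = (3.090 + 1.282) / √121
d = 4.372 / 11.000
d ≈ 0.40

By Cohen's convention (0.2 small / 0.5 medium / 0.8 large): small effect.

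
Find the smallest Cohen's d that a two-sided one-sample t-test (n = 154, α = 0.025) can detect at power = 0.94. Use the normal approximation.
d ≈ 0.31

Minimum detectable effect (one-sample t-test, normal approximation):
d = (z_{α/2} + z_β) / √n
d = (2.241 + 1.555) / √154
d = 3.796 / 12.410
d ≈ 0.31

By Cohen's convention (0.2 small / 0.5 medium / 0.8 large): small effect.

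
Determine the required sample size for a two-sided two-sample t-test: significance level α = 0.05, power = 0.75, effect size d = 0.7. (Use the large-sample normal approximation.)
n = 29 per group

Sample size formula (two-sample t-test, normal approximation):
n = 2 · ((z_{α/2} + z_β) / d)²

z_{α/2} = 1.960 (for α = 0.05, two-sided)
z_β = 0.674 (for power = 0.75)
d = 0.7

n = 2 · ((1.960 + 0.674) / 0.7)²
n = 2 · (3.763)²
n ≈ 28.32
Round up to the next whole number: n = 29 per group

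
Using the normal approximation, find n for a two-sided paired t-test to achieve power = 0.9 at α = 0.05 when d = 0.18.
n = 325 pairs

Sample size formula (paired t-test, normal approximation):
n = ((z_{α/2} + z_β) / d)²

z_{α/2} = 1.960 (for α = 0.05, two-sided)
z_β = 1.282 (for power = 0.9)
d = 0.18

n = ((1.960 + 1.282) / 0.18)²
n = (18.011)²
n ≈ 324.40
Round up to the next whole number: n = 325 pairs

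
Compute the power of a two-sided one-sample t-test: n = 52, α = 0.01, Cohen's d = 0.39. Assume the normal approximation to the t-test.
Power ≈ 0.59

Power calculation (one-sample t-test, normal approximation):
z_β = d · √n - z_{α/2}
z_β = 0.39 · √52 - 2.576
z_β = 0.39 · 7.211 - 2.576
z_β = 0.237

Power = Φ(z_β) = Φ(0.237) ≈ 0.593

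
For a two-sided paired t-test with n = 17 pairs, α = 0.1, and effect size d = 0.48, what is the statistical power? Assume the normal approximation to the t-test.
Power ≈ 0.63

Power calculation (paired t-test, normal approximation):
z_β = d · √n - z_{α/2}
z_β = 0.48 · √17 - 1.645
z_β = 0.48 · 4.123 - 1.645
z_β = 0.334

Power = Φ(z_β) = Φ(0.334) ≈ 0.631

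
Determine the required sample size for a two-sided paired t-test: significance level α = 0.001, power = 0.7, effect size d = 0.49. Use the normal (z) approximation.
n = 61 pairs

Sample size formula (paired t-test, normal approximation):
n = ((z_{α/2} + z_β) / d)²

z_{α/2} = 3.291 (for α = 0.001, two-sided)
z_β = 0.524 (for power = 0.7)
d = 0.49

n = ((3.291 + 0.524) / 0.49)²
n = (7.786)²
n ≈ 60.62
Round up to the next whole number: n = 61 pairs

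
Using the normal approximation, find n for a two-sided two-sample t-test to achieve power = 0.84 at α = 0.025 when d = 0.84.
n = 30 per group

Sample size formula (two-sample t-test, normal approximation):
n = 2 · ((z_{α/2} + z_β) / d)²

z_{α/2} = 2.241 (for α = 0.025, two-sided)
z_β = 0.994 (for power = 0.84)
d = 0.84

n = 2 · ((2.241 + 0.994) / 0.84)²
n = 2 · (3.851)²
n ≈ 29.66
Round up to the next whole number: n = 30 per group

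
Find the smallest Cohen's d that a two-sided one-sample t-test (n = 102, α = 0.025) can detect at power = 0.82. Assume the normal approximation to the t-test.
d ≈ 0.31

Minimum detectable effect (one-sample t-test, normal approximation):
d = (z_{α/2} + z_β) / √n
d = (2.241 + 0.915) / √102
d = 3.157 / 10.100
d ≈ 0.31

By Cohen's convention (0.2 small / 0.5 medium / 0.8 large): small effect.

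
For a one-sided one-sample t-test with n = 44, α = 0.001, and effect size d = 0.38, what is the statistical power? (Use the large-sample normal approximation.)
Power ≈ 0.28

Power calculation (one-sample t-test, normal approximation):
z_β = d · √n - z_α
z_β = 0.38 · √44 - 3.090
z_β = 0.38 · 6.633 - 3.090
z_β = -0.570

Power = Φ(z_β) = Φ(-0.570) ≈ 0.284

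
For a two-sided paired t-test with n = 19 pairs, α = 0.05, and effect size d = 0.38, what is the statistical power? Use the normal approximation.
Power ≈ 0.38

Power calculation (paired t-test, normal approximation):
z_β = d · √n - z_{α/2}
z_β = 0.38 · √19 - 1.960
z_β = 0.38 · 4.359 - 1.960
z_β = -0.304

Power = Φ(z_β) = Φ(-0.304) ≈ 0.381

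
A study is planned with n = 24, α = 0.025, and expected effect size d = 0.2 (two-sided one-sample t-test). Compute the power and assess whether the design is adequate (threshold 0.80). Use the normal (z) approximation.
Power ≈ 0.10; the study is underpowered (power < 0.80)

Power calculation (one-sample t-test, normal approximation):
z_β = d · √n - z_{α/2}
z_β = 0.2 · √24 - 2.241
z_β = 0.2 · 4.899 - 2.241
z_β = -1.262

Power = Φ(z_β) = Φ(-1.262) ≈ 0.104

Effect size d = 0.2 is small by Cohen's convention (0.2/0.5/0.8).

Threshold: power ≥ 0.80 is conventionally adequate.
Power ≈ 0.10 → the study is underpowered (power < 0.80).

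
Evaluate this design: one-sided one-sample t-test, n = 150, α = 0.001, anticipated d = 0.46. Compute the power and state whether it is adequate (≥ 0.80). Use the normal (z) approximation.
Power ≈ 0.99; the study is adequately powered (power ≥ 0.80)

Power calculation (one-sample t-test, normal approximation):
z_β = d · √n - z_α
z_β = 0.46 · √150 - 3.090
z_β = 0.46 · 12.247 - 3.090
z_β = 2.544

Power = Φ(z_β) = Φ(2.544) ≈ 0.995

Effect size d = 0.46 is small by Cohen's convention (0.2/0.5/0.8).

Threshold: power ≥ 0.80 is conventionally adequate.
Power ≈ 0.99 → the study is adequately powered (power ≥ 0.80).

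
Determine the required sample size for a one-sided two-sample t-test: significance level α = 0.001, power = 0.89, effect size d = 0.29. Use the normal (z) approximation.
n = 444 per group

Sample size formula (two-sample t-test, normal approximation):
n = 2 · ((z_α + z_β) / d)²

z_α = 3.090 (for α = 0.001, one-sided)
z_β = 1.227 (for power = 0.89)
d = 0.29

n = 2 · ((3.090 + 1.227) / 0.29)²
n = 2 · (14.886)²
n ≈ 443.19
Round up to the next whole number: n = 444 per group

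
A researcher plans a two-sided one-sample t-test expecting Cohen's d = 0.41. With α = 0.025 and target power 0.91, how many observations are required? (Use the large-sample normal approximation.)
n = 77

Sample size formula (one-sample t-test, normal approximation):
n = ((z_{α/2} + z_β) / d)²

z_{α/2} = 2.241 (for α = 0.025, two-sided)
z_β = 1.341 (for power = 0.91)
d = 0.41

n = ((2.241 + 1.341) / 0.41)²
n = (8.737)²
n ≈ 76.34
Round up to the next whole number: n = 77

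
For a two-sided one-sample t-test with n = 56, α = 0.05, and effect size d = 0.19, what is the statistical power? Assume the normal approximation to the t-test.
Power ≈ 0.30

Power calculation (one-sample t-test, normal approximation):
z_β = d · √n - z_{α/2}
z_β = 0.19 · √56 - 1.960
z_β = 0.19 · 7.483 - 1.960
z_β = -0.538

Power = Φ(z_β) = Φ(-0.538) ≈ 0.295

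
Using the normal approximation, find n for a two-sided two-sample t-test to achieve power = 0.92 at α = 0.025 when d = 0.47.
n = 121 per group

Sample size formula (two-sample t-test, normal approximation):
n = 2 · ((z_{α/2} + z_β) / d)²

z_{α/2} = 2.241 (for α = 0.025, two-sided)
z_β = 1.405 (for power = 0.92)
d = 0.47

n = 2 · ((2.241 + 1.405) / 0.47)²
n = 2 · (7.757)²
n ≈ 120.34
Round up to the next whole number: n = 121 per group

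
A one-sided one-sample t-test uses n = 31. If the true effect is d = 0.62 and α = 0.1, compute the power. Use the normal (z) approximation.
Power ≈ 0.99

Power calculation (one-sample t-test, normal approximation):
z_β = d · √n - z_α
z_β = 0.62 · √31 - 1.282
z_β = 0.62 · 5.568 - 1.282
z_β = 2.170

Power = Φ(z_β) = Φ(2.170) ≈ 0.985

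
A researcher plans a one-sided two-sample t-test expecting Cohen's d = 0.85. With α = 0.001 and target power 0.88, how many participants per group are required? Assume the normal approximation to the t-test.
n = 51 per group

Sample size formula (two-sample t-test, normal approximation):
n = 2 · ((z_α + z_β) / d)²

z_α = 3.090 (for α = 0.001, one-sided)
z_β = 1.175 (for power = 0.88)
d = 0.85

n = 2 · ((3.090 + 1.175) / 0.85)²
n = 2 · (5.018)²
n ≈ 50.36
Round up to the next whole number: n = 51 per group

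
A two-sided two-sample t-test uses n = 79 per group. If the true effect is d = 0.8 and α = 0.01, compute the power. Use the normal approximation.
Power ≈ 0.99

Power calculation (two-sample t-test, normal approximation):
z_β = d · √(n/2) - z_{α/2}
z_β = 0.8 · √(79/2) - 2.576
z_β = 0.8 · 6.285 - 2.576
z_β = 2.452

Power = Φ(z_β) = Φ(2.452) ≈ 0.993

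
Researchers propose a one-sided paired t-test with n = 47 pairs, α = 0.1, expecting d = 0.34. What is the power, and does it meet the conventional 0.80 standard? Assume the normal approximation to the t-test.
Power ≈ 0.85; the study is adequately powered (power ≥ 0.80)

Power calculation (paired t-test, normal approximation):
z_β = d · √n - z_α
z_β = 0.34 · √47 - 1.282
z_β = 0.34 · 6.856 - 1.282
z_β = 1.049

Power = Φ(z_β) = Φ(1.049) ≈ 0.853

Effect size d = 0.34 is small by Cohen's convention (0.2/0.5/0.8).

Threshold: power ≥ 0.80 is conventionally adequate.
Power ≈ 0.85 → the study is adequately powered (power ≥ 0.80).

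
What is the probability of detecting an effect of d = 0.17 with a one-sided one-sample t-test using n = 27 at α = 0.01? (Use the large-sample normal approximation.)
Power ≈ 0.07

Power calculation (one-sample t-test, normal approximation):
z_β = d · √n - z_α
z_β = 0.17 · √27 - 2.326
z_β = 0.17 · 5.196 - 2.326
z_β = -1.443

Power = Φ(z_β) = Φ(-1.443) ≈ 0.075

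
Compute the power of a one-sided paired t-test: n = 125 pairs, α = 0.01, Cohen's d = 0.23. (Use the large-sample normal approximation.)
Power ≈ 0.60

Power calculation (paired t-test, normal approximation):
z_β = d · √n - z_α
z_β = 0.23 · √125 - 2.326
z_β = 0.23 · 11.180 - 2.326
z_β = 0.245

Power = Φ(z_β) = Φ(0.245) ≈ 0.597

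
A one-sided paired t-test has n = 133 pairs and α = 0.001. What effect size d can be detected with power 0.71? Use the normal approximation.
d ≈ 0.32

Minimum detectable effect (paired t-test, normal approximation):
d = (z_α + z_β) / √n
d = (3.090 + 0.553) / √133
d = 3.644 / 11.533
d ≈ 0.32

By Cohen's convention (0.2 small / 0.5 medium / 0.8 large): small effect.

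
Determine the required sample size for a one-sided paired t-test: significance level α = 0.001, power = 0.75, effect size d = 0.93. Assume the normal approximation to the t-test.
n = 17 pairs

Sample size formula (paired t-test, normal approximation):
n = ((z_α + z_β) / d)²

z_α = 3.090 (for α = 0.001, one-sided)
z_β = 0.674 (for power = 0.75)
d = 0.93

n = ((3.090 + 0.674) / 0.93)²
n = (4.047)²
n ≈ 16.38
Round up to the next whole number: n = 17 pairs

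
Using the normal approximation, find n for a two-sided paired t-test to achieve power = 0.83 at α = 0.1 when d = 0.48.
n = 30 pairs

Sample size formula (paired t-test, normal approximation):
n = ((z_{α/2} + z_β) / d)²

z_{α/2} = 1.645 (for α = 0.1, two-sided)
z_β = 0.954 (for power = 0.83)
d = 0.48

n = ((1.645 + 0.954) / 0.48)²
n = (5.415)²
n ≈ 29.32
Round up to the next whole number: n = 30 pairs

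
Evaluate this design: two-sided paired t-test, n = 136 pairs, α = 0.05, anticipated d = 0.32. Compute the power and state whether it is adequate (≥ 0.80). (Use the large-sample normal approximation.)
Power ≈ 0.96; the study is adequately powered (power ≥ 0.80)

Power calculation (paired t-test, normal approximation):
z_β = d · √n - z_{α/2}
z_β = 0.32 · √136 - 1.960
z_β = 0.32 · 11.662 - 1.960
z_β = 1.772

Power = Φ(z_β) = Φ(1.772) ≈ 0.962

Effect size d = 0.32 is small by Cohen's convention (0.2/0.5/0.8).

Threshold: power ≥ 0.80 is conventionally adequate.
Power ≈ 0.96 → the study is adequately powered (power ≥ 0.80).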